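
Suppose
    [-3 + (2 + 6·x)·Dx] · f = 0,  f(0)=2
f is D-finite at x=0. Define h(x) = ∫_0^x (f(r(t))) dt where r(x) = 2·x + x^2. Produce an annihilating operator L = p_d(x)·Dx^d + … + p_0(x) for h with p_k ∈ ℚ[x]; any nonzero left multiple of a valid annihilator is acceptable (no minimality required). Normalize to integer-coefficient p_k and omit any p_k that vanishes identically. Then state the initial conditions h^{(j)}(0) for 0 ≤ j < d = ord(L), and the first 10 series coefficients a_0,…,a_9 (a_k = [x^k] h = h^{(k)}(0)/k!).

L = (-3 - 3·x)·Dx + (1 + 6·x + 3·x^2)·Dx^2  (order 2).
h: a_k = 0, 2, 3, -2, 9/2, -63/5, 81/2, -999/7, 4293/8, -8469/4, …
ICs: h(0) = 0, h′(0) = 2.

f: a_k = 2, 3, -9/4, 27/8, -405/64, 1701/128, -15309/512, 72171/1024, -2814669/16384, 14073345/32768, …
h₀=f(r): pull back L_f along r ⇒ L₀.
h=∫₀ˣh₀: take L = L₀·Dx.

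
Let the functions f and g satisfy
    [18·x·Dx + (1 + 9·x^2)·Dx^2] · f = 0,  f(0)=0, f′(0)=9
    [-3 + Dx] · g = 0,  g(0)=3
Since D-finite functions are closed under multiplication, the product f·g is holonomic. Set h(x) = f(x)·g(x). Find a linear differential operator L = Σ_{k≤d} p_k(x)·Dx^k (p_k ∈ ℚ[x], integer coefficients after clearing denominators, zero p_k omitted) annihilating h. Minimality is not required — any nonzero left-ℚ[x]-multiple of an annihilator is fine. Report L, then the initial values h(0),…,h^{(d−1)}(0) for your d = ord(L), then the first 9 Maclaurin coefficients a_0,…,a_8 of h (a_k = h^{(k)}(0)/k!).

L = (9 - 54·x + 81·x^2) + (-6 + 18·x - 54·x^2)·Dx + (1 + 9·x^2)·Dx^2  (order 2).
h: a_k = 0, 27, 81, 81/2, -243/2, 6561/40, 8019/8, -610173/560, -741393/112, …
ICs: h(0) = 0, h′(0) = 27.

f: a_k = 0, 9, 0, -27, 0, 729/5, 0, -6561/7, 0, …
g: a_k = 3, 9, 27/2, 27/2, 81/8, 243/40, 243/80, 729/560, 2187/4480, …
Product ⇒ symmetric product L₀, ord ≤ 2.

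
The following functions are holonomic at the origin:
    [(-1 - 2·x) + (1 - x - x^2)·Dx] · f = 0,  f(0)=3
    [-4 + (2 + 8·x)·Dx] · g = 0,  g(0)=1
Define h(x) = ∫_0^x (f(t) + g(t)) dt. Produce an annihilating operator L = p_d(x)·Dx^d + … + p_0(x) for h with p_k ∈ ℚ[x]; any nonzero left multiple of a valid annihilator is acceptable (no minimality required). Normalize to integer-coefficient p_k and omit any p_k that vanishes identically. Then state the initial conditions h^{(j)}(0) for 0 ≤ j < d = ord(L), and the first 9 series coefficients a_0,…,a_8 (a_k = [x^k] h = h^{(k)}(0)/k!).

f: a_k = 3, 3, 6, 9, 15, 24, 39, 63, 102, …
g: a_k = 1, 2, -2, 4, -10, 28, -84, 264, -858, …
Weyl lclm of L_f,L_g ⇒ L₀ (ord ≤ 2).
h=∫₀ˣh₀: take L = L₀·Dx.
L = (-12 - 48·x - 48·x^2 - 40·x^3)·Dx + (8 + 30·x + 114·x^2 + 152·x^3 + 100·x^4)·Dx^2 + (1 - 5·x - 39·x^2 + 6·x^3 + 82·x^4 + 40·x^5)·Dx^3  (order 3).
h: a_k = 0, 4, 5/2, 4/3, 13/4, 1, 26/3, -45/7, 327/8, …
ICs: h(0) = 0, h′(0) = 4, h′′(0) = 5.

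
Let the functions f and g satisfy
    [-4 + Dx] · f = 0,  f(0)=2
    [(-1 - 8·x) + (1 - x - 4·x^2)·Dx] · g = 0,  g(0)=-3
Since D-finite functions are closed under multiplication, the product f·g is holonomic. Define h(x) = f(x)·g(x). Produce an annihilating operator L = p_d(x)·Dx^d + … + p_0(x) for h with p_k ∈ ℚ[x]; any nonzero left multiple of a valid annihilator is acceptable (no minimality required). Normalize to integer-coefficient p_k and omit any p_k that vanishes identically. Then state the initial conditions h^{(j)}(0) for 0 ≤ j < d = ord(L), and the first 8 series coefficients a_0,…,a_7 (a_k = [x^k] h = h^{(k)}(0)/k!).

L = (5 + 4·x - 16·x^2) + (-1 + x + 4·x^2)·Dx  (order 1).
h: a_k = -6, -30, -102, -286, -758, -9766/5, -15058/3, -1349422/105, …
ICs: h(0) = -6.

f: a_k = 2, 8, 16, 64/3, 64/3, 256/15, 512/45, 2048/315, …
g: a_k = -3, -3, -15, -27, -87, -195, -543, -1323, …
Product ⇒ symmetric product L₀, ord ≤ 1.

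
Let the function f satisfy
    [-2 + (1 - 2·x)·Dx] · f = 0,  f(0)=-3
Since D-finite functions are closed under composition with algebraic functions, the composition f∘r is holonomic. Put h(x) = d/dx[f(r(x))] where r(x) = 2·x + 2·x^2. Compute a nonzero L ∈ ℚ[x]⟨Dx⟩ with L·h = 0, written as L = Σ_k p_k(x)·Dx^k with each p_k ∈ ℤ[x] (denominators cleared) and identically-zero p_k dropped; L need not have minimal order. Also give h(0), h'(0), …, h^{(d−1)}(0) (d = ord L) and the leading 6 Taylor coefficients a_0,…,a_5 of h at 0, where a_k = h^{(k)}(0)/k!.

f: a_k = -3, -6, -12, -24, -48, -96, …
Substitute x→r, Dx→(1/r')Dx; clear ⇒ L₀.
h=h₀': d/dx-closure on L₀ ⇒ L.
L = (10 + 24·x + 24·x^2) + (-1 + 2·x + 12·x^2 + 8·x^3)·Dx  (order 1).
h: a_k = -12, -120, -864, -5568, -33600, -194688, …
ICs: h(0) = -12.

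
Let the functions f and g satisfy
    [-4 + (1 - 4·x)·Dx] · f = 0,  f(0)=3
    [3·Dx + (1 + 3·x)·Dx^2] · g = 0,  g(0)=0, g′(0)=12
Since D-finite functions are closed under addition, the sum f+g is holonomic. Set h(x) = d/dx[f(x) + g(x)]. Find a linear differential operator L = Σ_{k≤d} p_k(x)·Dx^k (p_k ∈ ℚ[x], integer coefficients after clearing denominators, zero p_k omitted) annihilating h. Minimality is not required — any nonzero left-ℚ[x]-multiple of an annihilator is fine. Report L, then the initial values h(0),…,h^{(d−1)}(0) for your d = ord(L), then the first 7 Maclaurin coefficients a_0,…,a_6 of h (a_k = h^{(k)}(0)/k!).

L = (432 + 288·x) + (78 + 720·x + 576·x^2)·Dx + (-11 - x + 144·x^2 + 144·x^3)·Dx^2  (order 2).
h: a_k = 24, 60, 684, 2748, 16332, 70812, 352812, …
ICs: h(0) = 24, h′(0) = 60.

f: a_k = 3, 12, 48, 192, 768, 3072, 12288, …
g: a_k = 0, 12, -18, 36, -81, 972/5, -486, …
Sum ⇒ L₀ = lclm(L_f,L_g) in ℚ(x)⟨Dx⟩.
h=h₀': d/dx-closure on L₀ ⇒ L.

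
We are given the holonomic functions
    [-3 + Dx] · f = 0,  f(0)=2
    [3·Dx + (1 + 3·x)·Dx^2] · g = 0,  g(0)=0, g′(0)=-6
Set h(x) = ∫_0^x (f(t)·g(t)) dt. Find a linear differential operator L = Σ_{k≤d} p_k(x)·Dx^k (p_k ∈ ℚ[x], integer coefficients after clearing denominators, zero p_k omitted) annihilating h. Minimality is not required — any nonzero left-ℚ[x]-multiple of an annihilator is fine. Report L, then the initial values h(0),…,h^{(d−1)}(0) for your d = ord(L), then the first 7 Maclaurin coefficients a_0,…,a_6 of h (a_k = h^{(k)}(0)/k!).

L = 27·x·Dx + (-3 - 18·x)·Dx^2 + (1 + 3·x)·Dx^3  (order 3).
h: a_k = 0, 0, -6, -6, -9, 0, -243/20, …
ICs: h(0) = 0, h′(0) = 0, h′′(0) = -12.

f: a_k = 2, 6, 9, 9, 27/4, 81/20, 81/40, …
g: a_k = 0, -6, 9, -18, 81/2, -486/5, 243, …
L₀ := L_f ⊗_s L_g (sym. prod.), ord ≤ 2.
h=∫₀ˣh₀: take L = L₀·Dx.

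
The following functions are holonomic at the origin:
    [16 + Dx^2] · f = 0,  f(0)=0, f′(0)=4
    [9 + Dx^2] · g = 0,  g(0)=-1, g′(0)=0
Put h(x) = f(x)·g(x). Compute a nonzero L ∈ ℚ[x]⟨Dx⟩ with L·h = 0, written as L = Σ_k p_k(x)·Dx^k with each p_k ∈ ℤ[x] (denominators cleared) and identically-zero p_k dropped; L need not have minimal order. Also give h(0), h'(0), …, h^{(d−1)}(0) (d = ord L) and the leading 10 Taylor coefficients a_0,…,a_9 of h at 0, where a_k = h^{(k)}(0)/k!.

f: a_k = 0, 4, 0, -32/3, 0, 128/15, 0, -1024/315, 0, 2048/2835, …
g: a_k = -1, 0, 9/2, 0, -27/8, 0, 81/80, 0, -729/4480, 0, …
Sym-product of L_f,L_g gives L₀ (≤ ord 4).
L = 49 + 50·Dx^2 + Dx^4  (order 4).
h: a_k = 0, -4, 0, 86/3, 0, -2101/30, 0, 102943/1260, 0, -5044201/90720, …
ICs: h(0) = 0, h′(0) = -4, h′′(0) = 0, h′′′(0) = 172.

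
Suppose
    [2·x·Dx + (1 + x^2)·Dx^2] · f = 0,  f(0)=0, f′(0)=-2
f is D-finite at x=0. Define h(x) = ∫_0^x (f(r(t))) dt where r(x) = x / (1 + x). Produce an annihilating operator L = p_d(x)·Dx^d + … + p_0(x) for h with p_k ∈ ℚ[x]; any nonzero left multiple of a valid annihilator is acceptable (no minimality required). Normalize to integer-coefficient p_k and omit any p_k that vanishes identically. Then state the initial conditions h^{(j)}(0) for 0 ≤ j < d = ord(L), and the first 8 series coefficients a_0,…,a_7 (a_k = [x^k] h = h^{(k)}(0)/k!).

f: a_k = 0, -2, 0, 2/3, 0, -2/5, 0, 2/7, …
L₀ from L_f via x↦r, Dx↦r'^{-1}Dx.
h=∫₀ˣh₀: take L = L₀·Dx.
L = (2 + 4·x)·Dx^2 + (1 + 2·x + 2·x^2)·Dx^3  (order 3).
h: a_k = 0, 0, -1, 2/3, -1/3, 0, 4/15, -8/21, …
ICs: h(0) = 0, h′(0) = 0, h′′(0) = -2.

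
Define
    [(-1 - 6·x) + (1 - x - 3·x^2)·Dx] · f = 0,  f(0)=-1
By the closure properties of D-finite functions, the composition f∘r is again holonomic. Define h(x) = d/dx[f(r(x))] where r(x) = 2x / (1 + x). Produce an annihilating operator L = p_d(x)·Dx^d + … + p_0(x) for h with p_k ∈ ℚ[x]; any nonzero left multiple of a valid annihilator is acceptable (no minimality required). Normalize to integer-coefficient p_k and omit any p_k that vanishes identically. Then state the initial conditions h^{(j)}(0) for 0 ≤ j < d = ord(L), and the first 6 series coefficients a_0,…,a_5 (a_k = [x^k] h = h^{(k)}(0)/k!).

f: a_k = -1, -1, -4, -7, -19, -40, …
Substitute x→r, Dx→(1/r')Dx; clear ⇒ L₀.
h=h₀': d/dx-closure on L₀ ⇒ L.
L = (14 + 78·x + 546·x^2 + 338·x^3) + (-1 - 14·x + 182·x^3 + 169·x^4)·Dx  (order 1).
h: a_k = -2, -28, -78, -728, -1690, -14196, …
ICs: h(0) = -2.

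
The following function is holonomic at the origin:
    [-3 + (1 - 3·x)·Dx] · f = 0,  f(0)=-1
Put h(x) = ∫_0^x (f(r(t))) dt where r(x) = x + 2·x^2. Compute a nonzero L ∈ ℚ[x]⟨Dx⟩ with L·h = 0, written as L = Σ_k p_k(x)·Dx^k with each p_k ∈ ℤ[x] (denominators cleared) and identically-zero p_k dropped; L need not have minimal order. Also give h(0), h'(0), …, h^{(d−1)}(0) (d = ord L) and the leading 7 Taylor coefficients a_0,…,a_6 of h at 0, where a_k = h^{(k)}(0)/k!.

f: a_k = -1, -3, -9, -27, -81, -243, -729, …
Change of var in L_f (x↦r) gives L₀.
h=∫h₀ ⇒ L = L₀·Dx.
L = (3 + 12·x)·Dx + (-1 + 3·x + 6·x^2)·Dx^2  (order 2).
h: a_k = 0, -1, -3/2, -5, -63/4, -279/5, -405/2, …
ICs: h(0) = 0, h′(0) = -1.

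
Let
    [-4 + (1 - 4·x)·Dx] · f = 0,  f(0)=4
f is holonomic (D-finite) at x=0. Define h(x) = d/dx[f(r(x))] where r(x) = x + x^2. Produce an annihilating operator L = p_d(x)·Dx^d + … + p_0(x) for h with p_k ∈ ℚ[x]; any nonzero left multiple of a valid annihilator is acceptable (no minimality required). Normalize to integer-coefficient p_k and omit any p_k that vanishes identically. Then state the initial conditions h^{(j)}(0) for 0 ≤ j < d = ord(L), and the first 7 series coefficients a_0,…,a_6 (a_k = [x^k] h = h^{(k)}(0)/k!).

L = (10 + 24·x + 24·x^2) + (-1 + 2·x + 12·x^2 + 8·x^3)·Dx  (order 1).
h: a_k = 16, 160, 1152, 7424, 44800, 259584, 1462272, …
ICs: h(0) = 16.

f: a_k = 4, 16, 64, 256, 1024, 4096, 16384, …
L₀ from L_f via x↦r, Dx↦r'^{-1}Dx.
Differentiate: ansatz ord ≤ ord L₀ ⇒ L.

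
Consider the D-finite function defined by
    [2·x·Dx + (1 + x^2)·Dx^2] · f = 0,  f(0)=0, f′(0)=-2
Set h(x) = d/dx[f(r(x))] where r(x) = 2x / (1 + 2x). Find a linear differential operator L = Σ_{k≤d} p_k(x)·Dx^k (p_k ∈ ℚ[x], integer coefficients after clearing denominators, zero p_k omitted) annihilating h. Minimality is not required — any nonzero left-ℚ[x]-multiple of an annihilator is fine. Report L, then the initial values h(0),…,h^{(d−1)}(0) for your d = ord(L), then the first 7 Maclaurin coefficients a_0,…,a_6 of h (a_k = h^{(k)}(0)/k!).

L = (4 + 16·x) + (1 + 4·x + 8·x^2)·Dx  (order 1).
h: a_k = -4, 16, -32, 0, 256, -1024, 2048, …
ICs: h(0) = -4.

f: a_k = 0, -2, 0, 2/3, 0, -2/5, 0, …
f∘r: x↦r, Dx↦Dx/r' in L_f ⇒ L₀.
Differentiate: ansatz ord ≤ ord L₀ ⇒ L.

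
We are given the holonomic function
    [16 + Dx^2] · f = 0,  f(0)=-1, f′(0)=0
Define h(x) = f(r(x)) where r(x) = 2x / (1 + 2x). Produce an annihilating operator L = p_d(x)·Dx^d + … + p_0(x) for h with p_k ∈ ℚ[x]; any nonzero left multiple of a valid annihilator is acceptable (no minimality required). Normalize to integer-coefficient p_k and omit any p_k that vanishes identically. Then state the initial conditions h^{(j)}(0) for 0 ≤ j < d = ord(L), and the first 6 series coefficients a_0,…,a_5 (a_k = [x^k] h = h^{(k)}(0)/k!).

f: a_k = -1, 0, 8, 0, -32/3, 0, …
Change of var in L_f (x↦r) gives L₀.
L = 64 + (4 + 24·x + 48·x^2 + 32·x^3)·Dx + (1 + 8·x + 24·x^2 + 32·x^3 + 16·x^4)·Dx^2  (order 2).
h: a_k = -1, 0, 32, -128, 640/3, 1024/3, …
ICs: h(0) = -1, h′(0) = 0.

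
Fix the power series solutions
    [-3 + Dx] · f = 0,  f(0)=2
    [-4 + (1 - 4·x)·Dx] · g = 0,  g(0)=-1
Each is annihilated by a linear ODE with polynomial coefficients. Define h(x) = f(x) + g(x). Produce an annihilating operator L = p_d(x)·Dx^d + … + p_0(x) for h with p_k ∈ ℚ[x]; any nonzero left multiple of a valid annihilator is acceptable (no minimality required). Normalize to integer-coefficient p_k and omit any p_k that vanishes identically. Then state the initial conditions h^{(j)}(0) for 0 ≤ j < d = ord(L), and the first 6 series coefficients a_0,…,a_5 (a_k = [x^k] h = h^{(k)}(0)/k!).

f: a_k = 2, 6, 9, 9, 27/4, 81/20, …
g: a_k = -1, -4, -16, -64, -256, -1024, …
Sum ⇒ L₀ = lclm(L_f,L_g) in ℚ(x)⟨Dx⟩.
L = (60 + 144·x) + (-23 - 72·x + 144·x^2)·Dx + (1 + 8·x - 48·x^2)·Dx^2  (order 2).
h: a_k = 1, 2, -7, -55, -997/4, -20399/20, …
ICs: h(0) = 1, h′(0) = 2.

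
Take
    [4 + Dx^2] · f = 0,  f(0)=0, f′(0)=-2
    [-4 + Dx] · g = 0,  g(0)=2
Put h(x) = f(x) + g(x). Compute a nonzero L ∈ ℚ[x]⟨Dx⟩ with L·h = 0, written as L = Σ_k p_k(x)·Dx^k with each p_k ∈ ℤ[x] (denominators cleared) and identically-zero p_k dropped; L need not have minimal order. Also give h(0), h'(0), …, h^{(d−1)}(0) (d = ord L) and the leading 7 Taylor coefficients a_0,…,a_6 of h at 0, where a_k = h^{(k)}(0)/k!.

f: a_k = 0, -2, 0, 4/3, 0, -4/15, 0, …
g: a_k = 2, 8, 16, 64/3, 64/3, 256/15, 512/45, …
L₀ := lclm(L_f,L_g); ord L₀ ≤ 2+1.
L = -16 + 4·Dx - 4·Dx^2 + Dx^3  (order 3).
h: a_k = 2, 6, 16, 68/3, 64/3, 84/5, 512/45, …
ICs: h(0) = 2, h′(0) = 6, h′′(0) = 32.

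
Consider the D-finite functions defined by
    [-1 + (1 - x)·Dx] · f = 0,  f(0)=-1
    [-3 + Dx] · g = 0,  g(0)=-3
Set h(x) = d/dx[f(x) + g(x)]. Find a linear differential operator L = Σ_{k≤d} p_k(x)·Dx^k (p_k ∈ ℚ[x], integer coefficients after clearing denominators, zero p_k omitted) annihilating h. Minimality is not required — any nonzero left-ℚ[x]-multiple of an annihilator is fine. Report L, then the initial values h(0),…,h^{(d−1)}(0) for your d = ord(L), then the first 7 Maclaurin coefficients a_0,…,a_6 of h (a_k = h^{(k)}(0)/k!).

L = 18·x + (3 - 18·x + 9·x^2)·Dx + (-1 + 4·x - 3·x^2)·Dx^2  (order 2).
h: a_k = -10, -29, -87/2, -89/2, -283/8, -969/40, -1289/80, …
ICs: h(0) = -10, h′(0) = -29.

f: a_k = -1, -1, -1, -1, -1, -1, -1, …
g: a_k = -3, -9, -27/2, -27/2, -81/8, -243/40, -243/80, …
f+g: L₀ = lclm(L_f,L_g), ord ≤ 1+1.
Derive L from L₀ (diff closure).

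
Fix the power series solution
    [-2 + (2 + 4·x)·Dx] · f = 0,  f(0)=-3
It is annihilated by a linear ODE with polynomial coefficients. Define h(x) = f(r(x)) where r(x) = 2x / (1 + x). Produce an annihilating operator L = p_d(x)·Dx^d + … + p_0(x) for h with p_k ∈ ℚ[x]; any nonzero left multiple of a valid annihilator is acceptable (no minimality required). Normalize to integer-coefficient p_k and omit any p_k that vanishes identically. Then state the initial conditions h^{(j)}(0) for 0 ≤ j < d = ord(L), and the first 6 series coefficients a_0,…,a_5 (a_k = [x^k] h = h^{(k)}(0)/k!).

L = -2 + (1 + 6·x + 5·x^2)·Dx  (order 1).
h: a_k = -3, -6, 12, -30, 90, -306, …
ICs: h(0) = -3.

f: a_k = -3, -3, 3/2, -3/2, 15/8, -21/8, …
L₀ from L_f via x↦r, Dx↦r'^{-1}Dx.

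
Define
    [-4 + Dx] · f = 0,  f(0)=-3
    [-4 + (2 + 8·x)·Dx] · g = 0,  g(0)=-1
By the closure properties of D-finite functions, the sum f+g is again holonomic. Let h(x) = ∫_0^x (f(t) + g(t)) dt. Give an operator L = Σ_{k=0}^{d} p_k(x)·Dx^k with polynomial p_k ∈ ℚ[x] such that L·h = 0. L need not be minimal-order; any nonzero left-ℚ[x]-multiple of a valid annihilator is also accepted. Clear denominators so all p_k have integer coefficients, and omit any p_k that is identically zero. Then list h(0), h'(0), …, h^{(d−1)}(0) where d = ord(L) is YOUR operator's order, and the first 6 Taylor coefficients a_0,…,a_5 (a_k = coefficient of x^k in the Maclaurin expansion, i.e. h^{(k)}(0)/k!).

f: a_k = -3, -12, -24, -32, -32, -128/5, …
g: a_k = -1, -2, 2, -4, 10, -28, …
h₀=f+g: left-lcm gives L₀, ord ≤ 2.
h=∫₀ˣh₀: take L = L₀·Dx.
L = (24 + 64·x)·Dx + (-10 - 64·x - 128·x^2)·Dx^2 + (1 + 12·x + 32·x^2)·Dx^3  (order 3).
h: a_k = 0, -4, -7, -22/3, -9, -22/5, …
ICs: h(0) = 0, h′(0) = -4, h′′(0) = -14.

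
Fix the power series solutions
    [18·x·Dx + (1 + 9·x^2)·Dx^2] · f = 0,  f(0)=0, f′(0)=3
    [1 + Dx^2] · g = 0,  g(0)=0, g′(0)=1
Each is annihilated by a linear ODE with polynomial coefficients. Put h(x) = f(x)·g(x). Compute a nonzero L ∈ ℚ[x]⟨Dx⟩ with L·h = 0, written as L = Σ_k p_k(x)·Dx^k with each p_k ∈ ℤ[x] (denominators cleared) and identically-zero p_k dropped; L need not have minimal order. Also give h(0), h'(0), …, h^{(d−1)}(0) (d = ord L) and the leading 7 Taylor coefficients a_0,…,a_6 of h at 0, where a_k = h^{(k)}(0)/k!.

L = (370 + 9594·x^2 + 4131·x^4 + 2916·x^6 + 6561·x^8) + (684·x + 6804·x^3 + 8748·x^5 + 26244·x^7)·Dx + (380 + 9792·x^2 + 5346·x^4 + 5832·x^6 + 13122·x^8)·Dx^2 + (684·x + 6804·x^3 + 8748·x^5 + 26244·x^7)·Dx^3 + (10 + 198·x^2 + 1215·x^4 + 2916·x^6 + 6561·x^8)·Dx^4  (order 4).
h: a_k = 0, 0, 3, 0, -19/2, 0, 401/8, …
ICs: h(0) = 0, h′(0) = 0, h′′(0) = 6, h′′′(0) = 0.

f: a_k = 0, 3, 0, -9, 0, 243/5, 0, …
g: a_k = 0, 1, 0, -1/6, 0, 1/120, 0, …
Sym-product of L_f,L_g gives L₀ (≤ ord 4).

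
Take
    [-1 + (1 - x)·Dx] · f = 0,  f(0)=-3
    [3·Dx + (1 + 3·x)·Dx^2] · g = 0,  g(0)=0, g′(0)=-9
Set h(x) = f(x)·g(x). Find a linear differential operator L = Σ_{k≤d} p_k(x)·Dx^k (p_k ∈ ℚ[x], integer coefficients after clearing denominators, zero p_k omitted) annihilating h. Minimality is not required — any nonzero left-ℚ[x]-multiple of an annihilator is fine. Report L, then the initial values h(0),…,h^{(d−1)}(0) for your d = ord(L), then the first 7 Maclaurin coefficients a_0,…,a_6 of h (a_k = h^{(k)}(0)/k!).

L = 3 + (-1 + 9·x)·Dx + (-1 - 2·x + 3·x^2)·Dx^2  (order 2).
h: a_k = 0, 27, -27/2, 135/2, -459/4, 6453/20, -15417/20, …
ICs: h(0) = 0, h′(0) = 27.

f: a_k = -3, -3, -3, -3, -3, -3, -3, …
g: a_k = 0, -9, 27/2, -27, 243/4, -729/5, 729/2, …
Product ⇒ symmetric product L₀, ord ≤ 2.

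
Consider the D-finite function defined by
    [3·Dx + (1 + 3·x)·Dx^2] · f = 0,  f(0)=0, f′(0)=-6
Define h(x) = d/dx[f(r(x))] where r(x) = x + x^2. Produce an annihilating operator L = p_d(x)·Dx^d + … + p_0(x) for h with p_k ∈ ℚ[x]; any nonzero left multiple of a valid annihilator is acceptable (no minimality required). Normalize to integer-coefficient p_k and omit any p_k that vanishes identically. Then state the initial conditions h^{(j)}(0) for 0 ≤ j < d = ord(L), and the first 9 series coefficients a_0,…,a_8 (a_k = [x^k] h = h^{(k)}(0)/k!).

L = (1 + 6·x + 6·x^2) + (1 + 5·x + 9·x^2 + 6·x^3)·Dx  (order 1).
h: a_k = -6, 6, 0, -18, 54, -108, 162, -162, 0, …
ICs: h(0) = -6.

f: a_k = 0, -6, 9, -18, 81/2, -486/5, 243, -4374/7, 6561/4, …
Substitute x→r, Dx→(1/r')Dx; clear ⇒ L₀.
Differentiate: ansatz ord ≤ ord L₀ ⇒ L.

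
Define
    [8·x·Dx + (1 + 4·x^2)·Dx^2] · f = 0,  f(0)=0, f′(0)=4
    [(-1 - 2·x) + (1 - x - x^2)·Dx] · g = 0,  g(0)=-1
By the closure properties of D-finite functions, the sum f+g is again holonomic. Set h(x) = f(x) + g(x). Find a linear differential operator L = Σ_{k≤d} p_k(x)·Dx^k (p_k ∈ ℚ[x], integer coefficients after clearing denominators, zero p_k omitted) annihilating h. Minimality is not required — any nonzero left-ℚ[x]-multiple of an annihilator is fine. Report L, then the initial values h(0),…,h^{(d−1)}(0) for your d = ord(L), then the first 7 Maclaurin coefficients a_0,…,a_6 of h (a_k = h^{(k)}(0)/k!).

f: a_k = 0, 4, 0, -16/3, 0, 64/5, 0, …
g: a_k = -1, -1, -2, -3, -5, -8, -13, …
L₀ := lclm(L_f,L_g); ord L₀ ≤ 2+1.
L = (16 - 64·x - 400·x^2 - 576·x^3 - 696·x^4 - 96·x^6)·Dx + (-13 - 24·x - 22·x^2 - 204·x^3 - 548·x^4 - 488·x^5 - 48·x^6 - 96·x^7)·Dx^2 + (2 + 5·x + 14·x^2 - 2·x^3 + 13·x^4 - 92·x^5 - 48·x^6 - 16·x^7 - 16·x^8)·Dx^3  (order 3).
h: a_k = -1, 3, -2, -25/3, -5, 24/5, -13, …
ICs: h(0) = -1, h′(0) = 3, h′′(0) = -4.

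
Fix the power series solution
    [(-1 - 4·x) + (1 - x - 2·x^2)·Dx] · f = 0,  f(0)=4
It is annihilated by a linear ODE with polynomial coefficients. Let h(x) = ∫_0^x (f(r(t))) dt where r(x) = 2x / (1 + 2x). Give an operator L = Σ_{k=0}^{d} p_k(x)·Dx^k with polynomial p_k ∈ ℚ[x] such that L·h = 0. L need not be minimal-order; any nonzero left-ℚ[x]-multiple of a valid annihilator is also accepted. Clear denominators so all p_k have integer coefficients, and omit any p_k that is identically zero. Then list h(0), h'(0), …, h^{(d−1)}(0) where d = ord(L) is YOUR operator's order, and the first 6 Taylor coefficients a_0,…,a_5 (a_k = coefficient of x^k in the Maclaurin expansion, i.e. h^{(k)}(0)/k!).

L = (2 + 20·x)·Dx + (-1 - 4·x + 4·x^2 + 16·x^3)·Dx^2  (order 2).
h: a_k = 0, 4, 4, 32/3, 0, 256/5, …
ICs: h(0) = 0, h′(0) = 4.

f: a_k = 4, 4, 12, 20, 44, 84, …
Substitute x→r, Dx→(1/r')Dx; clear ⇒ L₀.
∫: right-multiply L₀ by Dx.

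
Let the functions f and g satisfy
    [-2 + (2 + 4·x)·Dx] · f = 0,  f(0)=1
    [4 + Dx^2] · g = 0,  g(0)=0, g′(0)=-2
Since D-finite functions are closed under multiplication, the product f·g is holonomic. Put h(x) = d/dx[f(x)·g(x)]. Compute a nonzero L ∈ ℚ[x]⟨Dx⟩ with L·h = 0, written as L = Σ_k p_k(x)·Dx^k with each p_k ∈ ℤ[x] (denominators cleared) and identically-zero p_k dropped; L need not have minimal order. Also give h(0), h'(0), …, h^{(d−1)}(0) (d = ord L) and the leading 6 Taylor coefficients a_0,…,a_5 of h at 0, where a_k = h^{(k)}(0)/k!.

f: a_k = 1, 1, -1/2, 1/2, -5/8, 7/8, …
g: a_k = 0, -2, 0, 4/3, 0, -4/15, …
f·g: L₀ = L_f ⊗_s L_g, ord ≤ 1·2.
Differentiate: ansatz ord ≤ ord L₀ ⇒ L.
L = (53 + 288·x + 544·x^2 + 512·x^3 + 256·x^4) + (-2 - 36·x - 96·x^2 - 64·x^3)·Dx + (7 + 44·x + 108·x^2 + 128·x^3 + 64·x^4)·Dx^2  (order 2).
h: a_k = -2, -4, 7, 4/3, 19/12, -81/10, …
ICs: h(0) = -2, h′(0) = -4.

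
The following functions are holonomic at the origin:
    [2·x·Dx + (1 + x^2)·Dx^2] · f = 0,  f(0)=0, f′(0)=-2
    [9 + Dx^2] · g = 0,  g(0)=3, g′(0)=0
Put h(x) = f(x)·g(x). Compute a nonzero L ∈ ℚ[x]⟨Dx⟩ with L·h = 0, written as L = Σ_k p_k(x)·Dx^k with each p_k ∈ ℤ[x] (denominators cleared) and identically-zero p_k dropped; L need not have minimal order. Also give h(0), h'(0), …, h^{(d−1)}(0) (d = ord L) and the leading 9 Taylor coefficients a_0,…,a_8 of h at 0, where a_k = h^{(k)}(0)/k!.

L = (1170 + 3834·x^2 + 4779·x^4 + 2916·x^6 + 729·x^8) + (396·x + 1044·x^3 + 972·x^5 + 324·x^7)·Dx + (220 + 768·x^2 + 1026·x^4 + 648·x^6 + 162·x^8)·Dx^2 + (44·x + 116·x^3 + 108·x^5 + 36·x^7)·Dx^3 + (10 + 38·x^2 + 55·x^4 + 36·x^6 + 9·x^8)·Dx^4  (order 4).
h: a_k = 0, -6, 0, 29, 0, -609/20, 0, 5343/280, 0, …
ICs: h(0) = 0, h′(0) = -6, h′′(0) = 0, h′′′(0) = 174.

f: a_k = 0, -2, 0, 2/3, 0, -2/5, 0, 2/7, 0, …
g: a_k = 3, 0, -27/2, 0, 81/8, 0, -243/80, 0, 2187/4480, …
L₀ := L_f ⊗_s L_g (sym. prod.), ord ≤ 4.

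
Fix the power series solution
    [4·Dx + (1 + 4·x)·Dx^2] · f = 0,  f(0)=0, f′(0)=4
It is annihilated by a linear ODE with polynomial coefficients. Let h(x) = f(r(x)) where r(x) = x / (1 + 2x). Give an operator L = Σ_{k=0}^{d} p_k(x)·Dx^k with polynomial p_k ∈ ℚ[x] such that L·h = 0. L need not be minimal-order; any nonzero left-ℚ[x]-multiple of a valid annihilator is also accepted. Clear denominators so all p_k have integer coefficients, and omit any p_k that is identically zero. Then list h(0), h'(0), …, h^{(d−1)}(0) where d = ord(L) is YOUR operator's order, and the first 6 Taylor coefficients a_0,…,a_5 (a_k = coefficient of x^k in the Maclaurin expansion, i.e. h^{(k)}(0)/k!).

L = (8 + 24·x)·Dx + (1 + 8·x + 12·x^2)·Dx^2  (order 2).
h: a_k = 0, 4, -16, 208/3, -320, 7744/5, …
ICs: h(0) = 0, h′(0) = 4.

f: a_k = 0, 4, -8, 64/3, -64, 1024/5, …
f∘r: x↦r, Dx↦Dx/r' in L_f ⇒ L₀.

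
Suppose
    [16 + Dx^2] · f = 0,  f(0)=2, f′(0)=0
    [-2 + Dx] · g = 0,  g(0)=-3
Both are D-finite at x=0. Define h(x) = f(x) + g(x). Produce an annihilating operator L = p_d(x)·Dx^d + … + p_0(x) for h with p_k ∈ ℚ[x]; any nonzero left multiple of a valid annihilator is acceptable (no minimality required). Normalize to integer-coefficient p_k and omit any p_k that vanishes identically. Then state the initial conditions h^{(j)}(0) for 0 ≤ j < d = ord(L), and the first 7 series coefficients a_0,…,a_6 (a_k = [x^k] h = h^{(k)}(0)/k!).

L = -32 + 16·Dx - 2·Dx^2 + Dx^3  (order 3).
h: a_k = -1, -6, -22, -4, 58/3, -4/5, -524/45, …
ICs: h(0) = -1, h′(0) = -6, h′′(0) = -44.

f: a_k = 2, 0, -16, 0, 64/3, 0, -512/45, …
g: a_k = -3, -6, -6, -4, -2, -4/5, -4/15, …
L₀ := lclm(L_f,L_g); ord L₀ ≤ 2+1.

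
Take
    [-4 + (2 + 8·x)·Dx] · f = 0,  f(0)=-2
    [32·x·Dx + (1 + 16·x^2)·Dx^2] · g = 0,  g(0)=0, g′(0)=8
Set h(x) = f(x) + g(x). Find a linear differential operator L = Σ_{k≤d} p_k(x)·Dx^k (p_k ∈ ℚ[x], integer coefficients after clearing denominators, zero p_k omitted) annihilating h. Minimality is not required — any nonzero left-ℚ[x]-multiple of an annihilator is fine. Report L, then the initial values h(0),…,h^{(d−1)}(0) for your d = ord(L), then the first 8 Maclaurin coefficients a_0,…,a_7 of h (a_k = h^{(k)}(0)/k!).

f: a_k = -2, -4, 4, -8, 20, -56, 168, -528, …
g: a_k = 0, 8, 0, -128/3, 0, 2048/5, 0, -32768/7, …
h₀=f+g: left-lcm gives L₀, ord ≤ 3.
L = (-32 - 320·x + 1536·x^2 + 3072·x^3)·Dx + (-22 - 128·x + 320·x^2 + 6144·x^3 + 10752·x^4)·Dx^2 + (-1 + 12·x + 96·x^2 + 384·x^3 + 1792·x^4 + 3072·x^5)·Dx^3  (order 3).
h: a_k = -2, 4, 4, -152/3, 20, 1768/5, 168, -36464/7, …
ICs: h(0) = -2, h′(0) = 4, h′′(0) = 8.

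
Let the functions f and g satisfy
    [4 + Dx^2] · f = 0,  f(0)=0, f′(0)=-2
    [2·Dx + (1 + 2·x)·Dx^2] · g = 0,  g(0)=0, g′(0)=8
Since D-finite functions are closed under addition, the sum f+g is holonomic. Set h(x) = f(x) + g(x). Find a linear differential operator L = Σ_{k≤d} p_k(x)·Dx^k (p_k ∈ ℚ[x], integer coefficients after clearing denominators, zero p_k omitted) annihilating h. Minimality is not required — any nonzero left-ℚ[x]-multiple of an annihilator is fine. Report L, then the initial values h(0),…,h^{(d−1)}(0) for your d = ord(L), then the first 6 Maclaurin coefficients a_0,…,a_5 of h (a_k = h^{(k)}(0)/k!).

f: a_k = 0, -2, 0, 4/3, 0, -4/15, …
g: a_k = 0, 8, -8, 32/3, -16, 128/5, …
Sum ⇒ L₀ = lclm(L_f,L_g) in ℚ(x)⟨Dx⟩.
L = (56 + 32·x + 32·x^2)·Dx + (12 + 40·x + 48·x^2 + 32·x^3)·Dx^2 + (14 + 8·x + 8·x^2)·Dx^3 + (3 + 10·x + 12·x^2 + 8·x^3)·Dx^4  (order 4).
h: a_k = 0, 6, -8, 12, -16, 76/3, …
ICs: h(0) = 0, h′(0) = 6, h′′(0) = -16, h′′′(0) = 72.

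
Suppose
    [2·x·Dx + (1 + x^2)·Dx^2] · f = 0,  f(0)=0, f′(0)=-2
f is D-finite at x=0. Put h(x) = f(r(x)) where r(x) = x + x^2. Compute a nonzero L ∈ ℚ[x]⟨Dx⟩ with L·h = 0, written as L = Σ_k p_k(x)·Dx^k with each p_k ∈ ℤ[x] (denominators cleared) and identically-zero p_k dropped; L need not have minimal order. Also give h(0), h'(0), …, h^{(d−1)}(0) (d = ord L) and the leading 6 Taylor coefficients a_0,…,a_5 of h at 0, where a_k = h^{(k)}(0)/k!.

L = (-2 + 2·x + 8·x^2 + 12·x^3 + 6·x^4)·Dx + (1 + 2·x + x^2 + 4·x^3 + 5·x^4 + 2·x^5)·Dx^2  (order 2).
h: a_k = 0, -2, -2, 2/3, 2, 8/5, …
ICs: h(0) = 0, h′(0) = -2.

f: a_k = 0, -2, 0, 2/3, 0, -2/5, …
L₀ from L_f via x↦r, Dx↦r'^{-1}Dx.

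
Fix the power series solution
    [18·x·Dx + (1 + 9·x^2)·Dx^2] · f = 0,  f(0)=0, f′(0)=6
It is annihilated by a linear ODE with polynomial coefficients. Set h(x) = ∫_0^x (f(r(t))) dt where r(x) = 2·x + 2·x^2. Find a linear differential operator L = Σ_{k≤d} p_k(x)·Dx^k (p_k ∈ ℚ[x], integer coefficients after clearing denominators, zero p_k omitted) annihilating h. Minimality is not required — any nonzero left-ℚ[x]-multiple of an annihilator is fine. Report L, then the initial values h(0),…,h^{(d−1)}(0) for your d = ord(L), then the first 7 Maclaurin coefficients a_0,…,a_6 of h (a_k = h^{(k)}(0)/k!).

f: a_k = 0, 6, 0, -18, 0, 486/5, 0, …
h₀=f(r): pull back L_f along r ⇒ L₀.
h=∫₀ˣh₀: take L = L₀·Dx.
L = (-2 + 72·x + 288·x^2 + 432·x^3 + 216·x^4)·Dx^2 + (1 + 2·x + 36·x^2 + 144·x^3 + 180·x^4 + 72·x^5)·Dx^3  (order 3).
h: a_k = 0, 0, 6, 4, -36, -432/5, 2232/5, …
ICs: h(0) = 0, h′(0) = 0, h′′(0) = 12.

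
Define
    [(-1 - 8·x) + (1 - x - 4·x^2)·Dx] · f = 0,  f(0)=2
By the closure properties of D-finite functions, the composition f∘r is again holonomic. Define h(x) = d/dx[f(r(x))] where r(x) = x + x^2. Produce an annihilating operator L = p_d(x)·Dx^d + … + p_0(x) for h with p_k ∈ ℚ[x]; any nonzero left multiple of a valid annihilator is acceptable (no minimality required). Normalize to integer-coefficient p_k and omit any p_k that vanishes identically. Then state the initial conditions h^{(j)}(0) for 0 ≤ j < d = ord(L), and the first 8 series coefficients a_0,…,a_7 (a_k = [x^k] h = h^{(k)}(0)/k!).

L = (12 + 78·x + 246·x^2 + 656·x^3 + 1128·x^4 + 960·x^5 + 320·x^6) + (-1 - 9·x - 9·x^2 + 66·x^3 + 220·x^4 + 312·x^5 + 224·x^6 + 64·x^7)·Dx  (order 1).
h: a_k = 2, 24, 114, 488, 2080, 8268, 32102, 122336, …
ICs: h(0) = 2.

f: a_k = 2, 2, 10, 18, 58, 130, 362, 882, …
L₀ from L_f via x↦r, Dx↦r'^{-1}Dx.
Differentiate: ansatz ord ≤ ord L₀ ⇒ L.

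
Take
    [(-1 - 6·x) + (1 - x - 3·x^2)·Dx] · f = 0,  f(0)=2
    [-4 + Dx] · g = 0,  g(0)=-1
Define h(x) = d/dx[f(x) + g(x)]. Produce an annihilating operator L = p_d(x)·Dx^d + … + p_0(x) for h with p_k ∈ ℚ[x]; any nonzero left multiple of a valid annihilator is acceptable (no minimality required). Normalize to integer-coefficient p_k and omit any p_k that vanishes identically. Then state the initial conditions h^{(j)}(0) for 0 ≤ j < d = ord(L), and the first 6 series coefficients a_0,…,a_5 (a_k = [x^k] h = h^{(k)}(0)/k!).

f: a_k = 2, 2, 8, 14, 38, 80, …
g: a_k = -1, -4, -8, -32/3, -32/3, -128/15, …
f+g: L₀ = lclm(L_f,L_g), ord ≤ 1+1.
Differentiate: ansatz ord ≤ ord L₀ ⇒ L.
L = (20 + 496·x + 552·x^2 + 2160·x^3 + 1296·x^4) + (-13 - 112·x - 298·x^2 - 516·x^3 + 360·x^4 + 432·x^5)·Dx + (2 - 3·x + 40·x^2 - 6·x^3 - 171·x^4 - 108·x^5)·Dx^2  (order 2).
h: a_k = -2, 0, 10, 328/3, 1072/3, 16948/15, …
ICs: h(0) = -2, h′(0) = 0.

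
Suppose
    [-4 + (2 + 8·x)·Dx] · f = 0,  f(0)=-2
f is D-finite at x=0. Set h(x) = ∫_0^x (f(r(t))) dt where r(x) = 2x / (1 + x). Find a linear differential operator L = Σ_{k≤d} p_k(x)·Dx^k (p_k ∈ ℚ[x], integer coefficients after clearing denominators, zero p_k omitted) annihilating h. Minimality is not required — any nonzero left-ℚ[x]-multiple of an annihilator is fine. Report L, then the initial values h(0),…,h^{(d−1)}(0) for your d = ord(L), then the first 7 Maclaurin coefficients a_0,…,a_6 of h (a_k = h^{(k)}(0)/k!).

L = -4·Dx + (1 + 10·x + 9·x^2)·Dx^2  (order 2).
h: a_k = 0, -2, -4, 8, -26, 568/5, -588, …
ICs: h(0) = 0, h′(0) = -2.

f: a_k = -2, -4, 4, -8, 20, -56, 168, …
Substitute x→r, Dx→(1/r')Dx; clear ⇒ L₀.
Integrate: L := L₀·Dx.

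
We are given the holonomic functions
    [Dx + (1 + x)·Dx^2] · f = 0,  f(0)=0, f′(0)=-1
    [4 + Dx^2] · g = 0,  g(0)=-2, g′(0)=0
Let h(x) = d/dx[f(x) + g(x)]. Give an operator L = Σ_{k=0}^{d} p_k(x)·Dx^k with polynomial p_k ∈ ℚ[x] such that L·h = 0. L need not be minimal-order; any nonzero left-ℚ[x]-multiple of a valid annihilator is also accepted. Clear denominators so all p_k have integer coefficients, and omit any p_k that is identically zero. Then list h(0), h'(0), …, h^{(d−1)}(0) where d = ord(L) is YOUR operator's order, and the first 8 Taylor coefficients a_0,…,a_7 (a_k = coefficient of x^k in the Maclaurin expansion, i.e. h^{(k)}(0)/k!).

L = (20 + 16·x + 8·x^2) + (12 + 28·x + 24·x^2 + 8·x^3)·Dx + (5 + 4·x + 2·x^2)·Dx^2 + (3 + 7·x + 6·x^2 + 2·x^3)·Dx^3  (order 3).
h: a_k = -1, 9, -1, -13/3, -1, 31/15, -1, 283/315, …
ICs: h(0) = -1, h′(0) = 9, h′′(0) = -2.

f: a_k = 0, -1, 1/2, -1/3, 1/4, -1/5, 1/6, -1/7, …
g: a_k = -2, 0, 4, 0, -4/3, 0, 8/45, 0, …
L₀ := lclm(L_f,L_g); ord L₀ ≤ 2+2.
Derive L from L₀ (diff closure).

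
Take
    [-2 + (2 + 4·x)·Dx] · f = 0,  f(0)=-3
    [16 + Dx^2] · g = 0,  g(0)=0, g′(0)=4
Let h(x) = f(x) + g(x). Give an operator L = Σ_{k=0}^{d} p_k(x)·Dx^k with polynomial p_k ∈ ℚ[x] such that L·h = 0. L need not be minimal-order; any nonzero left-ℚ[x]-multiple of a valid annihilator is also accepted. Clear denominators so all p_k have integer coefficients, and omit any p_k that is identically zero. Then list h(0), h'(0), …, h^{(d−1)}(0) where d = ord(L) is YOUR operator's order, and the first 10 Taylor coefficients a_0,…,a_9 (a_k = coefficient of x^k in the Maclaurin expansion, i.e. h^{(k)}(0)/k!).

f: a_k = -3, -3, 3/2, -3/2, 15/8, -21/8, 63/16, -99/16, 1287/128, -2145/128, …
g: a_k = 0, 4, 0, -32/3, 0, 128/15, 0, -1024/315, 0, 2048/2835, …
f+g: L₀ = lclm(L_f,L_g), ord ≤ 1+2.
L = (-304 - 1024·x - 1024·x^2) + (240 + 1504·x + 3072·x^2 + 2048·x^3)·Dx + (-19 - 64·x - 64·x^2)·Dx^2 + (15 + 94·x + 192·x^2 + 128·x^3)·Dx^3  (order 3).
h: a_k = -3, 1, 3/2, -73/6, 15/8, 709/120, 63/16, -47569/5040, 1287/128, -5818931/362880, …
ICs: h(0) = -3, h′(0) = 1, h′′(0) = 3.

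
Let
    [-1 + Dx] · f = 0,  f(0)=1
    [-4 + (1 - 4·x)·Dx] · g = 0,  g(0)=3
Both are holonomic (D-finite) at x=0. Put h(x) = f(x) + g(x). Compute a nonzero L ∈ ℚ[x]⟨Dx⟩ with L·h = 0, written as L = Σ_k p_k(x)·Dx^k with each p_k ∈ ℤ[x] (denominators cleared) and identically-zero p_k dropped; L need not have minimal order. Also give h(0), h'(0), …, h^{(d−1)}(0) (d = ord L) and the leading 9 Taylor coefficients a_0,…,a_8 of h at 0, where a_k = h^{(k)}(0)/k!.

f: a_k = 1, 1, 1/2, 1/6, 1/24, 1/120, 1/720, 1/5040, 1/40320, …
g: a_k = 3, 12, 48, 192, 768, 3072, 12288, 49152, 196608, …
Sum ⇒ L₀ = lclm(L_f,L_g) in ℚ(x)⟨Dx⟩.
L = (28 + 16·x) + (-31 - 8·x + 16·x^2)·Dx + (3 - 8·x - 16·x^2)·Dx^2  (order 2).
h: a_k = 4, 13, 97/2, 1153/6, 18433/24, 368641/120, 8847361/720, 247726081/5040, 7927234561/40320, …
ICs: h(0) = 4, h′(0) = 13.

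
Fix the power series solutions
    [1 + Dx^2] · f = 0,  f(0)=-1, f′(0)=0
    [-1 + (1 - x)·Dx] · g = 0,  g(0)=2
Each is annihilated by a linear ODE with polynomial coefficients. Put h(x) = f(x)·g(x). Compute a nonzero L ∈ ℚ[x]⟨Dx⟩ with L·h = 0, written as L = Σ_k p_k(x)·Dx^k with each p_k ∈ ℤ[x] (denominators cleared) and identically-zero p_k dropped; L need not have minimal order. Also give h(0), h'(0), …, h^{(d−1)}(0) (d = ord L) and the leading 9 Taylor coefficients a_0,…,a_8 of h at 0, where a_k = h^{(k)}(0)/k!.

f: a_k = -1, 0, 1/2, 0, -1/24, 0, 1/720, 0, -1/40320, …
g: a_k = 2, 2, 2, 2, 2, 2, 2, 2, 2, …
f·g: L₀ = L_f ⊗_s L_g, ord ≤ 2·1.
L = (-1 + x) + 2·Dx + (-1 + x)·Dx^2  (order 2).
h: a_k = -2, -2, -1, -1, -13/12, -13/12, -389/360, -389/360, -4357/4032, …
ICs: h(0) = -2, h′(0) = -2.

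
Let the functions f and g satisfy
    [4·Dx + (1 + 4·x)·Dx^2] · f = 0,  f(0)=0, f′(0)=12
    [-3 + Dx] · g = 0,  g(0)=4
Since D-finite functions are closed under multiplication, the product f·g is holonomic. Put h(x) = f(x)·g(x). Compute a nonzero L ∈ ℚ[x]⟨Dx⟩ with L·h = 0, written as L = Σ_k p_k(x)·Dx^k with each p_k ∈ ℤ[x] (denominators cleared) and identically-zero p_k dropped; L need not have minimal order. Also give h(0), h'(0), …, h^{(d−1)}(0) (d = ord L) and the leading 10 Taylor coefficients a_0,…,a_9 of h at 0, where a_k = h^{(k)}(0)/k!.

f: a_k = 0, 12, -24, 64, -192, 3072/5, -2048, 49152/7, -24576, 262144/3, …
g: a_k = 4, 12, 18, 18, 27/2, 81/10, 81/20, 243/140, 729/1120, 243/1120, …
f·g: L₀ = L_f ⊗_s L_g, ord ≤ 2·1.
L = (-3 + 36·x) + (-2 - 24·x)·Dx + (1 + 4·x)·Dx^2  (order 2).
h: a_k = 0, 48, 48, 184, -216, 5178/5, -3350, 414129/35, -209991/5, 25385597/168, …
ICs: h(0) = 0, h′(0) = 48.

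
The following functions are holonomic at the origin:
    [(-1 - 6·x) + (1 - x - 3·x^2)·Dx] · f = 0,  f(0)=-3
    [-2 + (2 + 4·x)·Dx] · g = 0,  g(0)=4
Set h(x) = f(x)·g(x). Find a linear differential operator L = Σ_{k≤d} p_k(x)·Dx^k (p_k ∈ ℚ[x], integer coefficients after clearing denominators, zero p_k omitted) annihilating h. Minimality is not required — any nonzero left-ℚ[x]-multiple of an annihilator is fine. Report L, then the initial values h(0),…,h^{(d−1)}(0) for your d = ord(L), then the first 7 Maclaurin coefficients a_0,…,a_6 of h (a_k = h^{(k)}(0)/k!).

L = (2 + 7·x + 9·x^2) + (-1 - x + 5·x^2 + 6·x^3)·Dx  (order 1).
h: a_k = -12, -24, -54, -132, -573/2, -693, -6147/4, …
ICs: h(0) = -12.

f: a_k = -3, -3, -12, -21, -57, -120, -291, …
g: a_k = 4, 4, -2, 2, -5/2, 7/2, -21/4, …
L₀ := L_f ⊗_s L_g (sym. prod.), ord ≤ 1.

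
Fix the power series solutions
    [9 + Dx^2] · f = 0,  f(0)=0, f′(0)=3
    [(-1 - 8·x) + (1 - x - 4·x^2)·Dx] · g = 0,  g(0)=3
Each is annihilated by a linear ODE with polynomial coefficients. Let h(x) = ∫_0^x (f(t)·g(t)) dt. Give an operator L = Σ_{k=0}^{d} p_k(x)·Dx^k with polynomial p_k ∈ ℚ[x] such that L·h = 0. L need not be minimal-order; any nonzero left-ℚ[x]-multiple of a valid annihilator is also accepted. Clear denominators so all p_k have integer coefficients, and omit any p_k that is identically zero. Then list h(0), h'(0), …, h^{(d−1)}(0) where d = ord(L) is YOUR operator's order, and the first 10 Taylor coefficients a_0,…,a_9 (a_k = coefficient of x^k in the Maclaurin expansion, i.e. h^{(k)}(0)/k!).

L = (-1 + 9·x + 36·x^2)·Dx + (2 + 16·x)·Dx^2 + (-1 + x + 4·x^2)·Dx^3  (order 3).
h: a_k = 0, 0, 9/2, 3, 63/8, 27/2, 2661/80, 18783/280, 709281/4480, 195681/560, …
ICs: h(0) = 0, h′(0) = 0, h′′(0) = 9.

f: a_k = 0, 3, 0, -9/2, 0, 81/40, 0, -243/560, 0, 243/4480, …
g: a_k = 3, 3, 15, 27, 87, 195, 543, 1323, 3495, 8787, …
Product ⇒ symmetric product L₀, ord ≤ 2.
∫: right-multiply L₀ by Dx.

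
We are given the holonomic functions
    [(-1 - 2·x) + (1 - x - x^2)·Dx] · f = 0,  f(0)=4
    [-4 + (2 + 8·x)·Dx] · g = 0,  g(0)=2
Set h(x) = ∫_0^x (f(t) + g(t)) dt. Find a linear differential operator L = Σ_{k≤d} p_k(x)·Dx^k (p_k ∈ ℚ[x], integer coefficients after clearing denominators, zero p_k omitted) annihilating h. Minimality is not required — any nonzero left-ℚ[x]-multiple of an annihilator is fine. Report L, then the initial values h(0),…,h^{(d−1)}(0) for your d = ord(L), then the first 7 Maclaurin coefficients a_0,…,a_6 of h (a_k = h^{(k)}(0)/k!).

f: a_k = 4, 4, 8, 12, 20, 32, 52, …
g: a_k = 2, 4, -4, 8, -20, 56, -168, …
L₀ := lclm(L_f,L_g); ord L₀ ≤ 1+1.
h=∫h₀ ⇒ L = L₀·Dx.
L = (-12 - 48·x - 48·x^2 - 40·x^3)·Dx + (8 + 30·x + 114·x^2 + 152·x^3 + 100·x^4)·Dx^2 + (1 - 5·x - 39·x^2 + 6·x^3 + 82·x^4 + 40·x^5)·Dx^3  (order 3).
h: a_k = 0, 6, 4, 4/3, 5, 0, 44/3, …
ICs: h(0) = 0, h′(0) = 6, h′′(0) = 8.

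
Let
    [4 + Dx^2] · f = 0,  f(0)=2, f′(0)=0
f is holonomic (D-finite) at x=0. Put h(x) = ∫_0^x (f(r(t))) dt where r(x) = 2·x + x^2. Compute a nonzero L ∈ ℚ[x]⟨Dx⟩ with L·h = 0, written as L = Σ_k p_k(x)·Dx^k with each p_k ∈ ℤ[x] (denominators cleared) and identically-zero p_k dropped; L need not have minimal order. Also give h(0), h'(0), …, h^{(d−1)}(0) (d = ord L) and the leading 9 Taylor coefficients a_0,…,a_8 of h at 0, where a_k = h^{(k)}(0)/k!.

L = (16 + 48·x + 48·x^2 + 16·x^3)·Dx - Dx^2 + (1 + x)·Dx^3  (order 3).
h: a_k = 0, 2, 0, -16/3, -4, 52/15, 64/9, 928/315, -44/15, …
ICs: h(0) = 0, h′(0) = 2, h′′(0) = 0.

f: a_k = 2, 0, -4, 0, 4/3, 0, -8/45, 0, 4/315, …
h₀=f(r): pull back L_f along r ⇒ L₀.
h=∫₀ˣh₀: take L = L₀·Dx.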